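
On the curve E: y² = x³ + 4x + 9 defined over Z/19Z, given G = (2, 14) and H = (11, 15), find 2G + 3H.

(18, 2)

First 2G:
Repeated addition: build up to 2G.
2G: tangent at (2, 14): λ = (3·2² + 4)/(2·14) ≡ 16/9. 9⁻¹ ≡ 17 (mod 19), so λ ≡ 16·17 ≡ 6.
  x = λ² - 2 - 2 = 36 - 4 ≡ 13; y = λ·(2 - 13) - 14 ≡ 15. → (13, 15)
2G = (13, 15).
Next 3H:
Repeated addition: build up to 3H.
2H: tangent at (11, 15): λ = (3·11² + 4)/(2·15) ≡ 6/11. 11⁻¹ ≡ 7 (mod 19) since 11·7 = 77 ≡ 1, so λ ≡ 6·7 ≡ 4.
  x = λ² - 11 - 11 = 16 - 22 ≡ 13; y = λ·(11 - 13) - 15 ≡ 15. → (13, 15)
3H: (13, 15) + (11, 15). λ = (15 - 15)/(11 - 13) ≡ 0/17 mod 19. 17⁻¹ ≡ 9 (mod 19), so λ ≡ 0.
  x = λ² - 13 - 11 = 0 - 24 ≡ 14; y = λ·(13 - 14) - 15 ≡ 4. → (14, 4)
3H = (14, 4).
Finally 2G + 3H:
(13, 15) + (14, 4). λ = (4 - 15)/(14 - 13) ≡ 8/1 mod 19. 1⁻¹ ≡ 1 (mod 19), so λ ≡ 8.
  x = λ² - 13 - 14 = 64 - 27 ≡ 18; y = λ·(13 - 18) - 15 ≡ 2. → (18, 2)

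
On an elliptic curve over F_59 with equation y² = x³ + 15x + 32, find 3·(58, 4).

Write G = (58, 4).
Repeated addition: build up to 3G.
2G: tangent at (58, 4): λ = (3·58² + 15)/(2·4) ≡ 18/8. 8⁻¹ ≡ 37 (mod 59) since 8·37 = 296 ≡ 1, so λ ≡ 18·37 ≡ 17.
  x = λ² - 58 - 58 = 289 - 116 ≡ 55; y = λ·(58 - 55) - 4 ≡ 47. → (55, 47)
3G: (55, 47) + (58, 4). λ = (4 - 47)/(58 - 55) ≡ 16/3 mod 59. 3⁻¹ ≡ 20 (mod 59), so λ ≡ 25.
  x = λ² - 55 - 58 = 625 - 113 ≡ 40; y = λ·(55 - 40) - 47 ≡ 33. → (40, 33)

(40, 33)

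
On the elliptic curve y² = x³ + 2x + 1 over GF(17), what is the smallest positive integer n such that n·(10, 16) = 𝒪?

12

2P: tangent at (10, 16): λ = (3·10² + 2)/(2·16) ≡ 13/15. 15⁻¹ ≡ 8 (mod 17), so λ ≡ 13·8 ≡ 2.
  x = λ² - 10 - 10 = 4 - 20 ≡ 1; y = λ·(10 - 1) - 16 ≡ 2. → (1, 2)
3P: (1, 2) + (10, 16). λ = (16 - 2)/(10 - 1) ≡ 14/9 mod 17. 9⁻¹ ≡ 2 (mod 17), so λ ≡ 11.
  x = λ² - 1 - 10 = 121 - 11 ≡ 8; y = λ·(1 - 8) - 2 ≡ 6. → (8, 6)
4P: (8, 6) + (10, 16). λ = (16 - 6)/(10 - 8) ≡ 10/2 mod 17. 2⁻¹ ≡ 9 (mod 17), so λ ≡ 5.
  x = λ² - 8 - 10 = 25 - 18 ≡ 7; y = λ·(8 - 7) - 6 ≡ 16. → (7, 16)
5P: (7, 16) + (10, 16). λ = (16 - 16)/(10 - 7) ≡ 0/3 mod 17. 3⁻¹ ≡ 6 (mod 17) since 3·6 = 18 ≡ 1, so λ ≡ 0.
  x = λ² - 7 - 10 = 0 - 17 ≡ 0; y = λ·(7 - 0) - 16 ≡ 1. → (0, 1)
6P: (0, 1) + (10, 16). λ = (16 - 1)/(10 - 0) ≡ 15/10 mod 17. 10⁻¹ ≡ 12 (mod 17) since 10·12 = 120 ≡ 1, so λ ≡ 10.
  x = λ² - 0 - 10 = 100 - 10 ≡ 5; y = λ·(0 - 5) - 1 ≡ 0. → (5, 0)
7P: (5, 0) + (10, 16). λ = (16 - 0)/(10 - 5) ≡ 16/5 mod 17. 5⁻¹ ≡ 7 (mod 17), so λ ≡ 10.
  x = λ² - 5 - 10 = 100 - 15 ≡ 0; y = λ·(5 - 0) - 0 ≡ 16. → (0, 16)
8P: (0, 16) + (10, 16). λ = (16 - 16)/(10 - 0) ≡ 0/10 mod 17. 10⁻¹ ≡ 12 (mod 17) since 10·12 = 120 ≡ 1, so λ ≡ 0.
  x = λ² - 0 - 10 = 0 - 10 ≡ 7; y = λ·(0 - 7) - 16 ≡ 1. → (7, 1)
9P: (7, 1) + (10, 16). λ = (16 - 1)/(10 - 7) ≡ 15/3 mod 17. 3⁻¹ ≡ 6 (mod 17) since 3·6 = 18 ≡ 1, so λ ≡ 5.
  x = λ² - 7 - 10 = 25 - 17 ≡ 8; y = λ·(7 - 8) - 1 ≡ 11. → (8, 11)
10P: (8, 11) + (10, 16). λ = (16 - 11)/(10 - 8) ≡ 5/2 mod 17. 2⁻¹ ≡ 9 (mod 17), so λ ≡ 11.
  x = λ² - 8 - 10 = 121 - 18 ≡ 1; y = λ·(8 - 1) - 11 ≡ 15. → (1, 15)
11P: (1, 15) + (10, 16). λ = (16 - 15)/(10 - 1) ≡ 1/9 mod 17. 9⁻¹ ≡ 2 (mod 17) since 9·2 = 18 ≡ 1, so λ ≡ 2.
  x = λ² - 1 - 10 = 4 - 11 ≡ 10; y = λ·(1 - 10) - 15 ≡ 1. → (10, 1)
12P: (10, 1) + (10, 16): same x and y₁ ≡ -y₂, so the sum is 𝒪.
12P = 𝒪, so the order is 12.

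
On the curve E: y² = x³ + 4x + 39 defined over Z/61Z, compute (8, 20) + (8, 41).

The two points share x = 8 and their y-coordinates satisfy 20 + 41 ≡ 0 (mod 61), so they are inverses. Their sum is O.

O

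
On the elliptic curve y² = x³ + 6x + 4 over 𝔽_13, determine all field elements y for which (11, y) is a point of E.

x³ + 6x + 4 = 1401 ≡ 10 (mod 13).
Square roots of 10 mod 13: 6 and 7 (since 6² = 36 ≡ 10).

6, 7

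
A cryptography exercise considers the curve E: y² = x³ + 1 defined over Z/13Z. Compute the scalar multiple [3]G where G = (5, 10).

Repeated addition: build up to 3G.
2G: tangent at (5, 10): λ = (3·5² + 0)/(2·10) ≡ 10/7. 7⁻¹ ≡ 2 (mod 13) since 7·2 = 14 ≡ 1, so λ ≡ 10·2 ≡ 7.
  x = λ² - 5 - 5 = 49 - 10 ≡ 0; y = λ·(5 - 0) - 10 ≡ 12. → (0, 12)
3G: (0, 12) + (5, 10). λ = (10 - 12)/(5 - 0) ≡ 11/5 mod 13. 5⁻¹ ≡ 8 (mod 13), so λ ≡ 10.
  x = λ² - 0 - 5 = 100 - 5 ≡ 4; y = λ·(0 - 4) - 12 ≡ 0. → (4, 0)

(4, 0)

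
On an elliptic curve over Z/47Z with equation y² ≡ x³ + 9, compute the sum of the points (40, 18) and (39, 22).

(31, 40)

(40, 18) + (39, 22). λ = (22 - 18)/(39 - 40) ≡ 4/46 mod 47. 46⁻¹ ≡ 46 (mod 47) since 46·46 = 2116 ≡ 1, so λ ≡ 43.
  x = λ² - 40 - 39 = 1849 - 79 ≡ 31; y = λ·(40 - 31) - 18 ≡ 40. → (31, 40)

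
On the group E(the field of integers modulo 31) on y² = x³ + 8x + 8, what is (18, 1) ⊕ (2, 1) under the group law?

(11, 30)

(18, 1) + (2, 1). λ = (1 - 1)/(2 - 18) ≡ 0/15 mod 31. 15⁻¹ ≡ 29 (mod 31), so λ ≡ 0.
  x = λ² - 18 - 2 = 0 - 20 ≡ 11; y = λ·(18 - 11) - 1 ≡ 30. → (11, 30)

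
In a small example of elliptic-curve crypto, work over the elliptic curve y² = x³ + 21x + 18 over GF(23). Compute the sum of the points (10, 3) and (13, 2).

(10, 3) + (13, 2). λ = (2 - 3)/(13 - 10) ≡ 22/3 mod 23. 3⁻¹ ≡ 8 (mod 23) since 3·8 = 24 ≡ 1, so λ ≡ 15.
  x = λ² - 10 - 13 = 225 - 23 ≡ 18; y = λ·(10 - 18) - 3 ≡ 15. → (18, 15)

(18, 15)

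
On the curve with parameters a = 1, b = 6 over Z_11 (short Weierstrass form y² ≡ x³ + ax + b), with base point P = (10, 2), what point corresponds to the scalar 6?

(5, 9)

Double-and-add on 6 = (110)₂. Start with P = (10, 2) for the leading 1-bit.
double: tangent at (10, 2): λ = (3·10² + 1)/(2·2) ≡ 4/4. 4⁻¹ ≡ 3 (mod 11), so λ ≡ 4·3 ≡ 1.
  x = λ² - 10 - 10 = 1 - 20 ≡ 3; y = λ·(10 - 3) - 2 ≡ 5. → (3, 5)
add P: (3, 5) + (10, 2). λ = (2 - 5)/(10 - 3) ≡ 8/7 mod 11. 7⁻¹ ≡ 8 (mod 11), so λ ≡ 9.
  x = λ² - 3 - 10 = 81 - 13 ≡ 2; y = λ·(3 - 2) - 5 ≡ 4. → (2, 4)
double: tangent at (2, 4): λ = (3·2² + 1)/(2·4) ≡ 2/8. 8⁻¹ ≡ 7 (mod 11), so λ ≡ 2·7 ≡ 3.
  x = λ² - 2 - 2 = 9 - 4 ≡ 5; y = λ·(2 - 5) - 4 ≡ 9. → (5, 9)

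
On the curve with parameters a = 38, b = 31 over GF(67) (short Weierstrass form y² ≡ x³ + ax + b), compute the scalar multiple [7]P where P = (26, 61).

(7, 38)

Double-and-add on 7 = (111)₂. Start with P = (26, 61) for the leading 1-bit.
double: tangent at (26, 61): λ = (3·26² + 38)/(2·61) ≡ 56/55. 55⁻¹ ≡ 39 (mod 67) since 55·39 = 2145 ≡ 1, so λ ≡ 56·39 ≡ 40.
  x = λ² - 26 - 26 = 1600 - 52 ≡ 7; y = λ·(26 - 7) - 61 ≡ 29. → (7, 29)
add P: (7, 29) + (26, 61). λ = (61 - 29)/(26 - 7) ≡ 32/19 mod 67. 19⁻¹ ≡ 60 (mod 67), so λ ≡ 44.
  x = λ² - 7 - 26 = 1936 - 33 ≡ 27; y = λ·(7 - 27) - 29 ≡ 29. → (27, 29)
double: tangent at (27, 29): λ = (3·27² + 38)/(2·29) ≡ 14/58. 58⁻¹ ≡ 52 (mod 67), so λ ≡ 14·52 ≡ 58.
  x = λ² - 27 - 27 = 3364 - 54 ≡ 27; y = λ·(27 - 27) - 29 ≡ 38. → (27, 38)
add P: (27, 38) + (26, 61). λ = (61 - 38)/(26 - 27) ≡ 23/66 mod 67. 66⁻¹ ≡ 66 (mod 67), so λ ≡ 44.
  x = λ² - 27 - 26 = 1936 - 53 ≡ 7; y = λ·(27 - 7) - 38 ≡ 38. → (7, 38)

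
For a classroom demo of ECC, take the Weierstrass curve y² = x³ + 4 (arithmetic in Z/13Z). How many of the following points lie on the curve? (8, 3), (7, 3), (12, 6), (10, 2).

2

(8, 3): 3² ≡ 9, rhs ≡ 9 → on.
(7, 3): 3² ≡ 9, rhs ≡ 9 → on.
(12, 6): 6² ≡ 10, rhs ≡ 3 → off.
(10, 2): 2² ≡ 4, rhs ≡ 3 → off.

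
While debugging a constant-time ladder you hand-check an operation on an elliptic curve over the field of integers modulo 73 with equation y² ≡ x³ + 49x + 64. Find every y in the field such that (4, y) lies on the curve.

18, 55

x³ + 49x + 64 = 324 ≡ 32 (mod 73).
Square roots of 32 mod 73: 18 and 55 (since 18² = 324 ≡ 32).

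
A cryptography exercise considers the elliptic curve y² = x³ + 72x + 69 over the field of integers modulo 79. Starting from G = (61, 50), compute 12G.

Double-and-add on 12 = (1100)₂. Start with G = (61, 50) for the leading 1-bit.
double: tangent at (61, 50): λ = (3·61² + 72)/(2·50) ≡ 17/21. 21⁻¹ ≡ 64 (mod 79) since 21·64 = 1344 ≡ 1, so λ ≡ 17·64 ≡ 61.
  x = λ² - 61 - 61 = 3721 - 122 ≡ 44; y = λ·(61 - 44) - 50 ≡ 39. → (44, 39)
add G: (44, 39) + (61, 50). λ = (50 - 39)/(61 - 44) ≡ 11/17 mod 79. 17⁻¹ ≡ 14 (mod 79) since 17·14 = 238 ≡ 1, so λ ≡ 75.
  x = λ² - 44 - 61 = 5625 - 105 ≡ 69; y = λ·(44 - 69) - 39 ≡ 61. → (69, 61)
double: tangent at (69, 61): λ = (3·69² + 72)/(2·61) ≡ 56/43. 43⁻¹ ≡ 68 (mod 79), so λ ≡ 56·68 ≡ 16.
  x = λ² - 69 - 69 = 256 - 138 ≡ 39; y = λ·(69 - 39) - 61 ≡ 24. → (39, 24)
double: tangent at (39, 24): λ = (3·39² + 72)/(2·24) ≡ 53/48. 48⁻¹ ≡ 28 (mod 79) since 48·28 = 1344 ≡ 1, so λ ≡ 53·28 ≡ 62.
  x = λ² - 39 - 39 = 3844 - 78 ≡ 53; y = λ·(39 - 53) - 24 ≡ 56. → (53, 56)

(53, 56)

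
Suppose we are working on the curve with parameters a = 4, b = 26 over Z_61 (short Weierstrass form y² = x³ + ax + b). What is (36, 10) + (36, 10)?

tangent at (36, 10): λ = (3·36² + 4)/(2·10) ≡ 49/20. 20⁻¹ ≡ 58 (mod 61), so λ ≡ 49·58 ≡ 36.
  x = λ² - 36 - 36 = 1296 - 72 ≡ 4; y = λ·(36 - 4) - 10 ≡ 44. → (4, 44)

(4, 44)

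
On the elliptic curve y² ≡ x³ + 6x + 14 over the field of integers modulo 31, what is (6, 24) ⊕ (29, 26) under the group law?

(29, 5)

(6, 24) + (29, 26). λ = (26 - 24)/(29 - 6) ≡ 2/23 mod 31. 23⁻¹ ≡ 27 (mod 31), so λ ≡ 23.
  x = λ² - 6 - 29 = 529 - 35 ≡ 29; y = λ·(6 - 29) - 24 ≡ 5. → (29, 5)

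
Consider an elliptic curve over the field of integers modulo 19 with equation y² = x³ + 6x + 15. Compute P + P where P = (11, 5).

(6, 18)

tangent at (11, 5): λ = (3·11² + 6)/(2·5) ≡ 8/10. 10⁻¹ ≡ 2 (mod 19), so λ ≡ 8·2 ≡ 16.
  x = λ² - 11 - 11 = 256 - 22 ≡ 6; y = λ·(11 - 6) - 5 ≡ 18. → (6, 18)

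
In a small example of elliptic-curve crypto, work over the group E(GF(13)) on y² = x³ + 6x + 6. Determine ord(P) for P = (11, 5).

2P: tangent at (11, 5): λ = (3·11² + 6)/(2·5) ≡ 5/10. 10⁻¹ ≡ 4 (mod 13) since 10·4 = 40 ≡ 1, so λ ≡ 5·4 ≡ 7.
  x = λ² - 11 - 11 = 49 - 22 ≡ 1; y = λ·(11 - 1) - 5 ≡ 0. → (1, 0)
3P: (1, 0) + (11, 5). λ = (5 - 0)/(11 - 1) ≡ 5/10 mod 13. 10⁻¹ ≡ 4 (mod 13), so λ ≡ 7.
  x = λ² - 1 - 11 = 49 - 12 ≡ 11; y = λ·(1 - 11) - 0 ≡ 8. → (11, 8)
4P: (11, 8) + (11, 5): same x and y₁ ≡ -y₂, so the sum is O.
4P = O, so the order is 4.

4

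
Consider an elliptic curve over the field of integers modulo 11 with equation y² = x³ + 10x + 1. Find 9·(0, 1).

(0, 10)

Write G = (0, 1).
Repeated addition: build up to 9G.
2G: tangent at (0, 1): λ = (3·0² + 10)/(2·1) ≡ 10/2. 2⁻¹ ≡ 6 (mod 11), so λ ≡ 10·6 ≡ 5.
  x = λ² - 0 - 0 = 25 - 0 ≡ 3; y = λ·(0 - 3) - 1 ≡ 6. → (3, 6)
3G: (3, 6) + (0, 1). λ = (1 - 6)/(0 - 3) ≡ 6/8 mod 11. 8⁻¹ ≡ 7 (mod 11), so λ ≡ 9.
  x = λ² - 3 - 0 = 81 - 3 ≡ 1; y = λ·(3 - 1) - 6 ≡ 1. → (1, 1)
4G: (1, 1) + (0, 1). λ = (1 - 1)/(0 - 1) ≡ 0/10 mod 11. 10⁻¹ ≡ 10 (mod 11), so λ ≡ 0.
  x = λ² - 1 - 0 = 0 - 1 ≡ 10; y = λ·(1 - 10) - 1 ≡ 10. → (10, 10)
5G: (10, 10) + (0, 1). λ = (1 - 10)/(0 - 10) ≡ 2/1 mod 11. 1⁻¹ ≡ 1 (mod 11), so λ ≡ 2.
  x = λ² - 10 - 0 = 4 - 10 ≡ 5; y = λ·(10 - 5) - 10 ≡ 0. → (5, 0)
6G: (5, 0) + (0, 1). λ = (1 - 0)/(0 - 5) ≡ 1/6 mod 11. 6⁻¹ ≡ 2 (mod 11), so λ ≡ 2.
  x = λ² - 5 - 0 = 4 - 5 ≡ 10; y = λ·(5 - 10) - 0 ≡ 1. → (10, 1)
7G: (10, 1) + (0, 1). λ = (1 - 1)/(0 - 10) ≡ 0/1 mod 11. 1⁻¹ ≡ 1 (mod 11) since 1·1 = 1 ≡ 1, so λ ≡ 0.
  x = λ² - 10 - 0 = 0 - 10 ≡ 1; y = λ·(10 - 1) - 1 ≡ 10. → (1, 10)
8G: (1, 10) + (0, 1). λ = (1 - 10)/(0 - 1) ≡ 2/10 mod 11. 10⁻¹ ≡ 10 (mod 11), so λ ≡ 9.
  x = λ² - 1 - 0 = 81 - 1 ≡ 3; y = λ·(1 - 3) - 10 ≡ 5. → (3, 5)
9G: (3, 5) + (0, 1). λ = (1 - 5)/(0 - 3) ≡ 7/8 mod 11. 8⁻¹ ≡ 7 (mod 11) since 8·7 = 56 ≡ 1, so λ ≡ 5.
  x = λ² - 3 - 0 = 25 - 3 ≡ 0; y = λ·(3 - 0) - 5 ≡ 10. → (0, 10)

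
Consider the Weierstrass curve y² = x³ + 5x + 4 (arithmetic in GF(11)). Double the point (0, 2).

(5, 0)

tangent at (0, 2): λ = (3·0² + 5)/(2·2) ≡ 5/4. 4⁻¹ ≡ 3 (mod 11), so λ ≡ 5·3 ≡ 4.
  x = λ² - 0 - 0 = 16 - 0 ≡ 5; y = λ·(0 - 5) - 2 ≡ 0. → (5, 0)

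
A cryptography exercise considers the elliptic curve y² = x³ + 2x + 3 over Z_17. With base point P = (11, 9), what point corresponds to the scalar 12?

(15, 5)

Double-and-add on 12 = (1100)₂. Start with P = (11, 9) for the leading 1-bit.
double: tangent at (11, 9): λ = (3·11² + 2)/(2·9) ≡ 8/1. 1⁻¹ ≡ 1 (mod 17) since 1·1 = 1 ≡ 1, so λ ≡ 8·1 ≡ 8.
  x = λ² - 11 - 11 = 64 - 22 ≡ 8; y = λ·(11 - 8) - 9 ≡ 15. → (8, 15)
add P: (8, 15) + (11, 9). λ = (9 - 15)/(11 - 8) ≡ 11/3 mod 17. 3⁻¹ ≡ 6 (mod 17) since 3·6 = 18 ≡ 1, so λ ≡ 15.
  x = λ² - 8 - 11 = 225 - 19 ≡ 2; y = λ·(8 - 2) - 15 ≡ 7. → (2, 7)
double: tangent at (2, 7): λ = (3·2² + 2)/(2·7) ≡ 14/14. 14⁻¹ ≡ 11 (mod 17), so λ ≡ 14·11 ≡ 1.
  x = λ² - 2 - 2 = 1 - 4 ≡ 14; y = λ·(2 - 14) - 7 ≡ 15. → (14, 15)
double: tangent at (14, 15): λ = (3·14² + 2)/(2·15) ≡ 12/13. 13⁻¹ ≡ 4 (mod 17) since 13·4 = 52 ≡ 1, so λ ≡ 12·4 ≡ 14.
  x = λ² - 14 - 14 = 196 - 28 ≡ 15; y = λ·(14 - 15) - 15 ≡ 5. → (15, 5)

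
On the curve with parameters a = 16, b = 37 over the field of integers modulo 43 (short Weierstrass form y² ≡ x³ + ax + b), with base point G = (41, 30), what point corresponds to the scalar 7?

Double-and-add on 7 = (111)₂. Start with G = (41, 30) for the leading 1-bit.
double: tangent at (41, 30): λ = (3·41² + 16)/(2·30) ≡ 28/17. 17⁻¹ ≡ 38 (mod 43), so λ ≡ 28·38 ≡ 32.
  x = λ² - 41 - 41 = 1024 - 82 ≡ 39; y = λ·(41 - 39) - 30 ≡ 34. → (39, 34)
add G: (39, 34) + (41, 30). λ = (30 - 34)/(41 - 39) ≡ 39/2 mod 43. 2⁻¹ ≡ 22 (mod 43) since 2·22 = 44 ≡ 1, so λ ≡ 41.
  x = λ² - 39 - 41 = 1681 - 80 ≡ 10; y = λ·(39 - 10) - 34 ≡ 37. → (10, 37)
double: tangent at (10, 37): λ = (3·10² + 16)/(2·37) ≡ 15/31. 31⁻¹ ≡ 25 (mod 43), so λ ≡ 15·25 ≡ 31.
  x = λ² - 10 - 10 = 961 - 20 ≡ 38; y = λ·(10 - 38) - 37 ≡ 41. → (38, 41)
add G: (38, 41) + (41, 30). λ = (30 - 41)/(41 - 38) ≡ 32/3 mod 43. 3⁻¹ ≡ 29 (mod 43), so λ ≡ 25.
  x = λ² - 38 - 41 = 625 - 79 ≡ 30; y = λ·(38 - 30) - 41 ≡ 30. → (30, 30)

(30, 30)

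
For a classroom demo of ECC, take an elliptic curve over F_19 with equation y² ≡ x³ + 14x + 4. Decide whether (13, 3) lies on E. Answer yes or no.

y² = 3² ≡ 9; x³ + 14x + 4 = 2383 ≡ 8 (mod 19). 9 ≠ 8.

no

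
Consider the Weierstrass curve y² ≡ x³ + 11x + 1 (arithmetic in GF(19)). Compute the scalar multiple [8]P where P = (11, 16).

Repeated addition: build up to 8P.
2P: tangent at (11, 16): λ = (3·11² + 11)/(2·16) ≡ 13/13. 13⁻¹ ≡ 3 (mod 19) since 13·3 = 39 ≡ 1, so λ ≡ 13·3 ≡ 1.
  x = λ² - 11 - 11 = 1 - 22 ≡ 17; y = λ·(11 - 17) - 16 ≡ 16. → (17, 16)
3P: (17, 16) + (11, 16). λ = (16 - 16)/(11 - 17) ≡ 0/13 mod 19. 13⁻¹ ≡ 3 (mod 19) since 13·3 = 39 ≡ 1, so λ ≡ 0.
  x = λ² - 17 - 11 = 0 - 28 ≡ 10; y = λ·(17 - 10) - 16 ≡ 3. → (10, 3)
4P: (10, 3) + (11, 16). λ = (16 - 3)/(11 - 10) ≡ 13/1 mod 19. 1⁻¹ ≡ 1 (mod 19), so λ ≡ 13.
  x = λ² - 10 - 11 = 169 - 21 ≡ 15; y = λ·(10 - 15) - 3 ≡ 8. → (15, 8)
5P: (15, 8) + (11, 16). λ = (16 - 8)/(11 - 15) ≡ 8/15 mod 19. 15⁻¹ ≡ 14 (mod 19), so λ ≡ 17.
  x = λ² - 15 - 11 = 289 - 26 ≡ 16; y = λ·(15 - 16) - 8 ≡ 13. → (16, 13)
6P: (16, 13) + (11, 16). λ = (16 - 13)/(11 - 16) ≡ 3/14 mod 19. 14⁻¹ ≡ 15 (mod 19), so λ ≡ 7.
  x = λ² - 16 - 11 = 49 - 27 ≡ 3; y = λ·(16 - 3) - 13 ≡ 2. → (3, 2)
7P: (3, 2) + (11, 16). λ = (16 - 2)/(11 - 3) ≡ 14/8 mod 19. 8⁻¹ ≡ 12 (mod 19) since 8·12 = 96 ≡ 1, so λ ≡ 16.
  x = λ² - 3 - 11 = 256 - 14 ≡ 14; y = λ·(3 - 14) - 2 ≡ 12. → (14, 12)
8P: (14, 12) + (11, 16). λ = (16 - 12)/(11 - 14) ≡ 4/16 mod 19. 16⁻¹ ≡ 6 (mod 19) since 16·6 = 96 ≡ 1, so λ ≡ 5.
  x = λ² - 14 - 11 = 25 - 25 ≡ 0; y = λ·(14 - 0) - 12 ≡ 1. → (0, 1)

(0, 1)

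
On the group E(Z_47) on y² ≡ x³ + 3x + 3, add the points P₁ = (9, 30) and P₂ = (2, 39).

(6, 40)

(9, 30) + (2, 39). λ = (39 - 30)/(2 - 9) ≡ 9/40 mod 47. 40⁻¹ ≡ 20 (mod 47), so λ ≡ 39.
  x = λ² - 9 - 2 = 1521 - 11 ≡ 6; y = λ·(9 - 6) - 30 ≡ 40. → (6, 40)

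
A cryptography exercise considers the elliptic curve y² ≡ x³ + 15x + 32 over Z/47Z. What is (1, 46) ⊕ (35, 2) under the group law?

(1, 46) + (35, 2). λ = (2 - 46)/(35 - 1) ≡ 3/34 mod 47. 34⁻¹ ≡ 18 (mod 47), so λ ≡ 7.
  x = λ² - 1 - 35 = 49 - 36 ≡ 13; y = λ·(1 - 13) - 46 ≡ 11. → (13, 11)

(13, 11)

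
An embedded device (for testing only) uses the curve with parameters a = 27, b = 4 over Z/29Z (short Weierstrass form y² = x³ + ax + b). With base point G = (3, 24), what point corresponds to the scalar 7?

Repeated addition: build up to 7G.
2G: tangent at (3, 24): λ = (3·3² + 27)/(2·24) ≡ 25/19. 19⁻¹ ≡ 26 (mod 29), so λ ≡ 25·26 ≡ 12.
  x = λ² - 3 - 3 = 144 - 6 ≡ 22; y = λ·(3 - 22) - 24 ≡ 9. → (22, 9)
3G: (22, 9) + (3, 24). λ = (24 - 9)/(3 - 22) ≡ 15/10 mod 29. 10⁻¹ ≡ 3 (mod 29), so λ ≡ 16.
  x = λ² - 22 - 3 = 256 - 25 ≡ 28; y = λ·(22 - 28) - 9 ≡ 11. → (28, 11)
4G: (28, 11) + (3, 24). λ = (24 - 11)/(3 - 28) ≡ 13/4 mod 29. 4⁻¹ ≡ 22 (mod 29) since 4·22 = 88 ≡ 1, so λ ≡ 25.
  x = λ² - 28 - 3 = 625 - 31 ≡ 14; y = λ·(28 - 14) - 11 ≡ 20. → (14, 20)
5G: (14, 20) + (3, 24). λ = (24 - 20)/(3 - 14) ≡ 4/18 mod 29. 18⁻¹ ≡ 21 (mod 29) since 18·21 = 378 ≡ 1, so λ ≡ 26.
  x = λ² - 14 - 3 = 676 - 17 ≡ 21; y = λ·(14 - 21) - 20 ≡ 1. → (21, 1)
6G: (21, 1) + (3, 24). λ = (24 - 1)/(3 - 21) ≡ 23/11 mod 29. 11⁻¹ ≡ 8 (mod 29) since 11·8 = 88 ≡ 1, so λ ≡ 10.
  x = λ² - 21 - 3 = 100 - 24 ≡ 18; y = λ·(21 - 18) - 1 ≡ 0. → (18, 0)
7G: (18, 0) + (3, 24). λ = (24 - 0)/(3 - 18) ≡ 24/14 mod 29. 14⁻¹ ≡ 27 (mod 29) since 14·27 = 378 ≡ 1, so λ ≡ 10.
  x = λ² - 18 - 3 = 100 - 21 ≡ 21; y = λ·(18 - 21) - 0 ≡ 28. → (21, 28)

(21, 28)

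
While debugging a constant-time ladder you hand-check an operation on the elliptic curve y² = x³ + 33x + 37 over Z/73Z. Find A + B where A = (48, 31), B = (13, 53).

(48, 31) + (13, 53). λ = (53 - 31)/(13 - 48) ≡ 22/38 mod 73. 38⁻¹ ≡ 25 (mod 73), so λ ≡ 39.
  x = λ² - 48 - 13 = 1521 - 61 ≡ 0; y = λ·(48 - 0) - 31 ≡ 16. → (0, 16)

(0, 16)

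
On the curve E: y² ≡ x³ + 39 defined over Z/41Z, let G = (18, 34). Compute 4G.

Repeated addition: build up to 4G.
2G: tangent at (18, 34): λ = (3·18² + 0)/(2·34) ≡ 29/27. 27⁻¹ ≡ 38 (mod 41) since 27·38 = 1026 ≡ 1, so λ ≡ 29·38 ≡ 36.
  x = λ² - 18 - 18 = 1296 - 36 ≡ 30; y = λ·(18 - 30) - 34 ≡ 26. → (30, 26)
3G: (30, 26) + (18, 34). λ = (34 - 26)/(18 - 30) ≡ 8/29 mod 41. 29⁻¹ ≡ 17 (mod 41) since 29·17 = 493 ≡ 1, so λ ≡ 13.
  x = λ² - 30 - 18 = 169 - 48 ≡ 39; y = λ·(30 - 39) - 26 ≡ 21. → (39, 21)
4G: (39, 21) + (18, 34). λ = (34 - 21)/(18 - 39) ≡ 13/20 mod 41. 20⁻¹ ≡ 39 (mod 41) since 20·39 = 780 ≡ 1, so λ ≡ 15.
  x = λ² - 39 - 18 = 225 - 57 ≡ 4; y = λ·(39 - 4) - 21 ≡ 12. → (4, 12)

(4, 12)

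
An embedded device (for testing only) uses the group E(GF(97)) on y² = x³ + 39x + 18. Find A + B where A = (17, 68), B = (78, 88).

(55, 7)

(17, 68) + (78, 88). λ = (88 - 68)/(78 - 17) ≡ 20/61 mod 97. 61⁻¹ ≡ 35 (mod 97) since 61·35 = 2135 ≡ 1, so λ ≡ 21.
  x = λ² - 17 - 78 = 441 - 95 ≡ 55; y = λ·(17 - 55) - 68 ≡ 7. → (55, 7)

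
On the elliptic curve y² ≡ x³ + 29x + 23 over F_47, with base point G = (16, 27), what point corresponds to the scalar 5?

(11, 34)

Repeated addition: build up to 5G.
2G: tangent at (16, 27): λ = (3·16² + 29)/(2·27) ≡ 45/7. 7⁻¹ ≡ 27 (mod 47), so λ ≡ 45·27 ≡ 40.
  x = λ² - 16 - 16 = 1600 - 32 ≡ 17; y = λ·(16 - 17) - 27 ≡ 27. → (17, 27)
3G: (17, 27) + (16, 27). λ = (27 - 27)/(16 - 17) ≡ 0/46 mod 47. 46⁻¹ ≡ 46 (mod 47) since 46·46 = 2116 ≡ 1, so λ ≡ 0.
  x = λ² - 17 - 16 = 0 - 33 ≡ 14; y = λ·(17 - 14) - 27 ≡ 20. → (14, 20)
4G: (14, 20) + (16, 27). λ = (27 - 20)/(16 - 14) ≡ 7/2 mod 47. 2⁻¹ ≡ 24 (mod 47) since 2·24 = 48 ≡ 1, so λ ≡ 27.
  x = λ² - 14 - 16 = 729 - 30 ≡ 41; y = λ·(14 - 41) - 20 ≡ 3. → (41, 3)
5G: (41, 3) + (16, 27). λ = (27 - 3)/(16 - 41) ≡ 24/22 mod 47. 22⁻¹ ≡ 15 (mod 47) since 22·15 = 330 ≡ 1, so λ ≡ 31.
  x = λ² - 41 - 16 = 961 - 57 ≡ 11; y = λ·(41 - 11) - 3 ≡ 34. → (11, 34)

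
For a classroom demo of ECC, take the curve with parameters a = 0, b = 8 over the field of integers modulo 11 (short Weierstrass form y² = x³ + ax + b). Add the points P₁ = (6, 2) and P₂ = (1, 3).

(6, 2) + (1, 3). λ = (3 - 2)/(1 - 6) ≡ 1/6 mod 11. 6⁻¹ ≡ 2 (mod 11) since 6·2 = 12 ≡ 1, so λ ≡ 2.
  x = λ² - 6 - 1 = 4 - 7 ≡ 8; y = λ·(6 - 8) - 2 ≡ 5. → (8, 5)

(8, 5)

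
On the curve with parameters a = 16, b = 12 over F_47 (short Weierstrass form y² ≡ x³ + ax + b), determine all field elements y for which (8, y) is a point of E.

none

x³ + 16x + 12 = 652 ≡ 41 (mod 47).
41 is a non-residue mod 47; no y exists.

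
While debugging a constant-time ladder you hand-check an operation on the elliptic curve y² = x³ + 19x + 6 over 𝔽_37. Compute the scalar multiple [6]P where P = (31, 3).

Double-and-add on 6 = (110)₂. Start with P = (31, 3) for the leading 1-bit.
double: tangent at (31, 3): λ = (3·31² + 19)/(2·3) ≡ 16/6. 6⁻¹ ≡ 31 (mod 37) since 6·31 = 186 ≡ 1, so λ ≡ 16·31 ≡ 15.
  x = λ² - 31 - 31 = 225 - 62 ≡ 15; y = λ·(31 - 15) - 3 ≡ 15. → (15, 15)
add P: (15, 15) + (31, 3). λ = (3 - 15)/(31 - 15) ≡ 25/16 mod 37. 16⁻¹ ≡ 7 (mod 37), so λ ≡ 27.
  x = λ² - 15 - 31 = 729 - 46 ≡ 17; y = λ·(15 - 17) - 15 ≡ 5. → (17, 5)
double: tangent at (17, 5): λ = (3·17² + 19)/(2·5) ≡ 35/10. 10⁻¹ ≡ 26 (mod 37), so λ ≡ 35·26 ≡ 22.
  x = λ² - 17 - 17 = 484 - 34 ≡ 6; y = λ·(17 - 6) - 5 ≡ 15. → (6, 15)

(6, 15)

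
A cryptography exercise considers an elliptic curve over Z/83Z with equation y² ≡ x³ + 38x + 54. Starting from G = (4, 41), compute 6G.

(46, 6)

Repeated addition: build up to 6G.
2G: tangent at (4, 41): λ = (3·4² + 38)/(2·41) ≡ 3/82. 82⁻¹ ≡ 82 (mod 83), so λ ≡ 3·82 ≡ 80.
  x = λ² - 4 - 4 = 6400 - 8 ≡ 1; y = λ·(4 - 1) - 41 ≡ 33. → (1, 33)
3G: (1, 33) + (4, 41). λ = (41 - 33)/(4 - 1) ≡ 8/3 mod 83. 3⁻¹ ≡ 28 (mod 83) since 3·28 = 84 ≡ 1, so λ ≡ 58.
  x = λ² - 1 - 4 = 3364 - 5 ≡ 39; y = λ·(1 - 39) - 33 ≡ 4. → (39, 4)
4G: (39, 4) + (4, 41). λ = (41 - 4)/(4 - 39) ≡ 37/48 mod 83. 48⁻¹ ≡ 64 (mod 83) since 48·64 = 3072 ≡ 1, so λ ≡ 44.
  x = λ² - 39 - 4 = 1936 - 43 ≡ 67; y = λ·(39 - 67) - 4 ≡ 9. → (67, 9)
5G: (67, 9) + (4, 41). λ = (41 - 9)/(4 - 67) ≡ 32/20 mod 83. 20⁻¹ ≡ 54 (mod 83), so λ ≡ 68.
  x = λ² - 67 - 4 = 4624 - 71 ≡ 71; y = λ·(67 - 71) - 9 ≡ 51. → (71, 51)
6G: (71, 51) + (4, 41). λ = (41 - 51)/(4 - 71) ≡ 73/16 mod 83. 16⁻¹ ≡ 26 (mod 83), so λ ≡ 72.
  x = λ² - 71 - 4 = 5184 - 75 ≡ 46; y = λ·(71 - 46) - 51 ≡ 6. → (46, 6)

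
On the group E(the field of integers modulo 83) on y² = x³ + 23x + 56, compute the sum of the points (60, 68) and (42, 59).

(60, 68) + (42, 59). λ = (59 - 68)/(42 - 60) ≡ 74/65 mod 83. 65⁻¹ ≡ 23 (mod 83), so λ ≡ 42.
  x = λ² - 60 - 42 = 1764 - 102 ≡ 2; y = λ·(60 - 2) - 68 ≡ 44. → (2, 44)

(2, 44)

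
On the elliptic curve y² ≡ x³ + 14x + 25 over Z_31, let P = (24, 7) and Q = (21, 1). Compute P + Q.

(21, 30)

(24, 7) + (21, 1). λ = (1 - 7)/(21 - 24) ≡ 25/28 mod 31. 28⁻¹ ≡ 10 (mod 31), so λ ≡ 2.
  x = λ² - 24 - 21 = 4 - 45 ≡ 21; y = λ·(24 - 21) - 7 ≡ 30. → (21, 30)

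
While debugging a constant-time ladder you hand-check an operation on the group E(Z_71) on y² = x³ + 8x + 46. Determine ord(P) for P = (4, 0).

2P: (4, 0) + (4, 0): same x and y₁ ≡ -y₂, so the sum is 𝒪.
2P = 𝒪, so the order is 2.

2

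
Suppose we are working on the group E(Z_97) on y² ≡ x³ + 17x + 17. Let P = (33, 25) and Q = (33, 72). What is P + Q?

The two points share x = 33 and their y-coordinates satisfy 25 + 72 ≡ 0 (mod 97), so they are inverses. Their sum is 𝒪.

O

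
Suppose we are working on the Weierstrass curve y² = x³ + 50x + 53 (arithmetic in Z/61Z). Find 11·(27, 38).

Write Q = (27, 38).
Repeated addition: build up to 11Q.
2Q: tangent at (27, 38): λ = (3·27² + 50)/(2·38) ≡ 41/15. 15⁻¹ ≡ 57 (mod 61), so λ ≡ 41·57 ≡ 19.
  x = λ² - 27 - 27 = 361 - 54 ≡ 2; y = λ·(27 - 2) - 38 ≡ 10. → (2, 10)
3Q: (2, 10) + (27, 38). λ = (38 - 10)/(27 - 2) ≡ 28/25 mod 61. 25⁻¹ ≡ 22 (mod 61) since 25·22 = 550 ≡ 1, so λ ≡ 6.
  x = λ² - 2 - 27 = 36 - 29 ≡ 7; y = λ·(2 - 7) - 10 ≡ 21. → (7, 21)
4Q: (7, 21) + (27, 38). λ = (38 - 21)/(27 - 7) ≡ 17/20 mod 61. 20⁻¹ ≡ 58 (mod 61), so λ ≡ 10.
  x = λ² - 7 - 27 = 100 - 34 ≡ 5; y = λ·(7 - 5) - 21 ≡ 60. → (5, 60)
5Q: (5, 60) + (27, 38). λ = (38 - 60)/(27 - 5) ≡ 39/22 mod 61. 22⁻¹ ≡ 25 (mod 61), so λ ≡ 60.
  x = λ² - 5 - 27 = 3600 - 32 ≡ 30; y = λ·(5 - 30) - 60 ≡ 26. → (30, 26)
6Q: (30, 26) + (27, 38). λ = (38 - 26)/(27 - 30) ≡ 12/58 mod 61. 58⁻¹ ≡ 20 (mod 61), so λ ≡ 57.
  x = λ² - 30 - 27 = 3249 - 57 ≡ 20; y = λ·(30 - 20) - 26 ≡ 56. → (20, 56)
7Q: (20, 56) + (27, 38). λ = (38 - 56)/(27 - 20) ≡ 43/7 mod 61. 7⁻¹ ≡ 35 (mod 61), so λ ≡ 41.
  x = λ² - 20 - 27 = 1681 - 47 ≡ 48; y = λ·(20 - 48) - 56 ≡ 16. → (48, 16)
8Q: (48, 16) + (27, 38). λ = (38 - 16)/(27 - 48) ≡ 22/40 mod 61. 40⁻¹ ≡ 29 (mod 61) since 40·29 = 1160 ≡ 1, so λ ≡ 28.
  x = λ² - 48 - 27 = 784 - 75 ≡ 38; y = λ·(48 - 38) - 16 ≡ 20. → (38, 20)
9Q: (38, 20) + (27, 38). λ = (38 - 20)/(27 - 38) ≡ 18/50 mod 61. 50⁻¹ ≡ 11 (mod 61), so λ ≡ 15.
  x = λ² - 38 - 27 = 225 - 65 ≡ 38; y = λ·(38 - 38) - 20 ≡ 41. → (38, 41)
10Q: (38, 41) + (27, 38). λ = (38 - 41)/(27 - 38) ≡ 58/50 mod 61. 50⁻¹ ≡ 11 (mod 61), so λ ≡ 28.
  x = λ² - 38 - 27 = 784 - 65 ≡ 48; y = λ·(38 - 48) - 41 ≡ 45. → (48, 45)
11Q: (48, 45) + (27, 38). λ = (38 - 45)/(27 - 48) ≡ 54/40 mod 61. 40⁻¹ ≡ 29 (mod 61), so λ ≡ 41.
  x = λ² - 48 - 27 = 1681 - 75 ≡ 20; y = λ·(48 - 20) - 45 ≡ 5. → (20, 5)

(20, 5)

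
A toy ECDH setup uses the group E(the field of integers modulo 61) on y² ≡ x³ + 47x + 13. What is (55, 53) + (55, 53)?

tangent at (55, 53): λ = (3·55² + 47)/(2·53) ≡ 33/45. 45⁻¹ ≡ 19 (mod 61), so λ ≡ 33·19 ≡ 17.
  x = λ² - 55 - 55 = 289 - 110 ≡ 57; y = λ·(55 - 57) - 53 ≡ 35. → (57, 35)

(57, 35)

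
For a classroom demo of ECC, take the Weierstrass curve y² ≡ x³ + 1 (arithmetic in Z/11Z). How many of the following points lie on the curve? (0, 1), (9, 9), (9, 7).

2

(0, 1): 1² ≡ 1, rhs ≡ 1 → on.
(9, 9): 9² ≡ 4, rhs ≡ 4 → on.
(9, 7): 7² ≡ 5, rhs ≡ 4 → off.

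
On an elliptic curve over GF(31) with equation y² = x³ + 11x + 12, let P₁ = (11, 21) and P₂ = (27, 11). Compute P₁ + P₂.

(11, 21) + (27, 11). λ = (11 - 21)/(27 - 11) ≡ 21/16 mod 31. 16⁻¹ ≡ 2 (mod 31) since 16·2 = 32 ≡ 1, so λ ≡ 11.
  x = λ² - 11 - 27 = 121 - 38 ≡ 21; y = λ·(11 - 21) - 21 ≡ 24. → (21, 24)

(21, 24)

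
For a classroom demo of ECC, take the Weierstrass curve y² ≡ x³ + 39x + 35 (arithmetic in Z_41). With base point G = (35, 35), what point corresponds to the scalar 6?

Repeated addition: build up to 6G.
2G: tangent at (35, 35): λ = (3·35² + 39)/(2·35) ≡ 24/29. 29⁻¹ ≡ 17 (mod 41), so λ ≡ 24·17 ≡ 39.
  x = λ² - 35 - 35 = 1521 - 70 ≡ 16; y = λ·(35 - 16) - 35 ≡ 9. → (16, 9)
3G: (16, 9) + (35, 35). λ = (35 - 9)/(35 - 16) ≡ 26/19 mod 41. 19⁻¹ ≡ 13 (mod 41), so λ ≡ 10.
  x = λ² - 16 - 35 = 100 - 51 ≡ 8; y = λ·(16 - 8) - 9 ≡ 30. → (8, 30)
4G: (8, 30) + (35, 35). λ = (35 - 30)/(35 - 8) ≡ 5/27 mod 41. 27⁻¹ ≡ 38 (mod 41) since 27·38 = 1026 ≡ 1, so λ ≡ 26.
  x = λ² - 8 - 35 = 676 - 43 ≡ 18; y = λ·(8 - 18) - 30 ≡ 38. → (18, 38)
5G: (18, 38) + (35, 35). λ = (35 - 38)/(35 - 18) ≡ 38/17 mod 41. 17⁻¹ ≡ 29 (mod 41), so λ ≡ 36.
  x = λ² - 18 - 35 = 1296 - 53 ≡ 13; y = λ·(18 - 13) - 38 ≡ 19. → (13, 19)
6G: (13, 19) + (35, 35). λ = (35 - 19)/(35 - 13) ≡ 16/22 mod 41. 22⁻¹ ≡ 28 (mod 41) since 22·28 = 616 ≡ 1, so λ ≡ 38.
  x = λ² - 13 - 35 = 1444 - 48 ≡ 2; y = λ·(13 - 2) - 19 ≡ 30. → (2, 30)

(2, 30)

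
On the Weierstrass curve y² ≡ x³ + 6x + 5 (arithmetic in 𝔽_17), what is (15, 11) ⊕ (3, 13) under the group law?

(15, 11) + (3, 13). λ = (13 - 11)/(3 - 15) ≡ 2/5 mod 17. 5⁻¹ ≡ 7 (mod 17), so λ ≡ 14.
  x = λ² - 15 - 3 = 196 - 18 ≡ 8; y = λ·(15 - 8) - 11 ≡ 2. → (8, 2)

(8, 2)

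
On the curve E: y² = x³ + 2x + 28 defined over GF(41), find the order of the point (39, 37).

2P: tangent at (39, 37): λ = (3·39² + 2)/(2·37) ≡ 14/33. 33⁻¹ ≡ 5 (mod 41) since 33·5 = 165 ≡ 1, so λ ≡ 14·5 ≡ 29.
  x = λ² - 39 - 39 = 841 - 78 ≡ 25; y = λ·(39 - 25) - 37 ≡ 0. → (25, 0)
3P: (25, 0) + (39, 37). λ = (37 - 0)/(39 - 25) ≡ 37/14 mod 41. 14⁻¹ ≡ 3 (mod 41), so λ ≡ 29.
  x = λ² - 25 - 39 = 841 - 64 ≡ 39; y = λ·(25 - 39) - 0 ≡ 4. → (39, 4)
4P: (39, 4) + (39, 37): same x and y₁ ≡ -y₂, so the sum is ∞.
4P = ∞, so the order is 4.

4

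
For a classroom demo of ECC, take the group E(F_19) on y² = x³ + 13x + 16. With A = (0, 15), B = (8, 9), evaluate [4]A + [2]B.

First 4A:
Double-and-add on 4 = (100)₂. Start with A = (0, 15) for the leading 1-bit.
double: tangent at (0, 15): λ = (3·0² + 13)/(2·15) ≡ 13/11. 11⁻¹ ≡ 7 (mod 19) since 11·7 = 77 ≡ 1, so λ ≡ 13·7 ≡ 15.
  x = λ² - 0 - 0 = 225 - 0 ≡ 16; y = λ·(0 - 16) - 15 ≡ 11. → (16, 11)
double: tangent at (16, 11): λ = (3·16² + 13)/(2·11) ≡ 2/3. 3⁻¹ ≡ 13 (mod 19), so λ ≡ 2·13 ≡ 7.
  x = λ² - 16 - 16 = 49 - 32 ≡ 17; y = λ·(16 - 17) - 11 ≡ 1. → (17, 1)
4A = (17, 1).
Next 2B:
Repeated addition: build up to 2B.
2B: tangent at (8, 9): λ = (3·8² + 13)/(2·9) ≡ 15/18. 18⁻¹ ≡ 18 (mod 19), so λ ≡ 15·18 ≡ 4.
  x = λ² - 8 - 8 = 16 - 16 ≡ 0; y = λ·(8 - 0) - 9 ≡ 4. → (0, 4)
2B = (0, 4).
Finally 4A + 2B:
(17, 1) + (0, 4). λ = (4 - 1)/(0 - 17) ≡ 3/2 mod 19. 2⁻¹ ≡ 10 (mod 19), so λ ≡ 11.
  x = λ² - 17 - 0 = 121 - 17 ≡ 9; y = λ·(17 - 9) - 1 ≡ 11. → (9, 11)

(9, 11)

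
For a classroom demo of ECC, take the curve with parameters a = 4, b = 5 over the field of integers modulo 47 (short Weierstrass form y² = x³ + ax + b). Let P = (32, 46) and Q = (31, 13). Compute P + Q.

(32, 46) + (31, 13). λ = (13 - 46)/(31 - 32) ≡ 14/46 mod 47. 46⁻¹ ≡ 46 (mod 47), so λ ≡ 33.
  x = λ² - 32 - 31 = 1089 - 63 ≡ 39; y = λ·(32 - 39) - 46 ≡ 5. → (39, 5)

(39, 5)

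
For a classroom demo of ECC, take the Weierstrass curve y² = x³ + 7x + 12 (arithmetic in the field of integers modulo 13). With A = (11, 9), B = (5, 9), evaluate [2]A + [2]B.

First 2A:
Repeated addition: build up to 2A.
2A: tangent at (11, 9): λ = (3·11² + 7)/(2·9) ≡ 6/5. 5⁻¹ ≡ 8 (mod 13), so λ ≡ 6·8 ≡ 9.
  x = λ² - 11 - 11 = 81 - 22 ≡ 7; y = λ·(11 - 7) - 9 ≡ 1. → (7, 1)
2A = (7, 1).
Next 2B:
Repeated addition: build up to 2B.
2B: tangent at (5, 9): λ = (3·5² + 7)/(2·9) ≡ 4/5. 5⁻¹ ≡ 8 (mod 13), so λ ≡ 4·8 ≡ 6.
  x = λ² - 5 - 5 = 36 - 10 ≡ 0; y = λ·(5 - 0) - 9 ≡ 8. → (0, 8)
2B = (0, 8).
Finally 2A + 2B:
(7, 1) + (0, 8). λ = (8 - 1)/(0 - 7) ≡ 7/6 mod 13. 6⁻¹ ≡ 11 (mod 13), so λ ≡ 12.
  x = λ² - 7 - 0 = 144 - 7 ≡ 7; y = λ·(7 - 7) - 1 ≡ 12. → (7, 12)

(7, 12)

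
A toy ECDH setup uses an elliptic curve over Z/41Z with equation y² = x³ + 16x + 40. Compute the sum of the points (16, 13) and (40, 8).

(16, 13) + (40, 8). λ = (8 - 13)/(40 - 16) ≡ 36/24 mod 41. 24⁻¹ ≡ 12 (mod 41), so λ ≡ 22.
  x = λ² - 16 - 40 = 484 - 56 ≡ 18; y = λ·(16 - 18) - 13 ≡ 25. → (18, 25)

(18, 25)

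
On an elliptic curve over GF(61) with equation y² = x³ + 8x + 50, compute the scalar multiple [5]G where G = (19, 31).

Double-and-add on 5 = (101)₂. Start with G = (19, 31) for the leading 1-bit.
double: tangent at (19, 31): λ = (3·19² + 8)/(2·31) ≡ 54/1. 1⁻¹ ≡ 1 (mod 61), so λ ≡ 54·1 ≡ 54.
  x = λ² - 19 - 19 = 2916 - 38 ≡ 11; y = λ·(19 - 11) - 31 ≡ 35. → (11, 35)
double: tangent at (11, 35): λ = (3·11² + 8)/(2·35) ≡ 5/9. 9⁻¹ ≡ 34 (mod 61), so λ ≡ 5·34 ≡ 48.
  x = λ² - 11 - 11 = 2304 - 22 ≡ 25; y = λ·(11 - 25) - 35 ≡ 25. → (25, 25)
add G: (25, 25) + (19, 31). λ = (31 - 25)/(19 - 25) ≡ 6/55 mod 61. 55⁻¹ ≡ 10 (mod 61), so λ ≡ 60.
  x = λ² - 25 - 19 = 3600 - 44 ≡ 18; y = λ·(25 - 18) - 25 ≡ 29. → (18, 29)

(18, 29)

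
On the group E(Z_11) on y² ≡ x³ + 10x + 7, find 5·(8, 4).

Write G = (8, 4).
Double-and-add on 5 = (101)₂. Start with G = (8, 4) for the leading 1-bit.
double: tangent at (8, 4): λ = (3·8² + 10)/(2·4) ≡ 4/8. 8⁻¹ ≡ 7 (mod 11) since 8·7 = 56 ≡ 1, so λ ≡ 4·7 ≡ 6.
  x = λ² - 8 - 8 = 36 - 16 ≡ 9; y = λ·(8 - 9) - 4 ≡ 1. → (9, 1)
double: tangent at (9, 1): λ = (3·9² + 10)/(2·1) ≡ 0/2. 2⁻¹ ≡ 6 (mod 11), so λ ≡ 0·6 ≡ 0.
  x = λ² - 9 - 9 = 0 - 18 ≡ 4; y = λ·(9 - 4) - 1 ≡ 10. → (4, 10)
add G: (4, 10) + (8, 4). λ = (4 - 10)/(8 - 4) ≡ 5/4 mod 11. 4⁻¹ ≡ 3 (mod 11) since 4·3 = 12 ≡ 1, so λ ≡ 4.
  x = λ² - 4 - 8 = 16 - 12 ≡ 4; y = λ·(4 - 4) - 10 ≡ 1. → (4, 1)

(4, 1)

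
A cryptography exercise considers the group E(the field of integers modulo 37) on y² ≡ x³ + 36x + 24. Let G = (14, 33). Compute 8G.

(8, 11)

Repeated addition: build up to 8G.
2G: tangent at (14, 33): λ = (3·14² + 36)/(2·33) ≡ 32/29. 29⁻¹ ≡ 23 (mod 37), so λ ≡ 32·23 ≡ 33.
  x = λ² - 14 - 14 = 1089 - 28 ≡ 25; y = λ·(14 - 25) - 33 ≡ 11. → (25, 11)
3G: (25, 11) + (14, 33). λ = (33 - 11)/(14 - 25) ≡ 22/26 mod 37. 26⁻¹ ≡ 10 (mod 37), so λ ≡ 35.
  x = λ² - 25 - 14 = 1225 - 39 ≡ 2; y = λ·(25 - 2) - 11 ≡ 17. → (2, 17)
4G: (2, 17) + (14, 33). λ = (33 - 17)/(14 - 2) ≡ 16/12 mod 37. 12⁻¹ ≡ 34 (mod 37), so λ ≡ 26.
  x = λ² - 2 - 14 = 676 - 16 ≡ 31; y = λ·(2 - 31) - 17 ≡ 6. → (31, 6)
5G: (31, 6) + (14, 33). λ = (33 - 6)/(14 - 31) ≡ 27/20 mod 37. 20⁻¹ ≡ 13 (mod 37), so λ ≡ 18.
  x = λ² - 31 - 14 = 324 - 45 ≡ 20; y = λ·(31 - 20) - 6 ≡ 7. → (20, 7)
6G: (20, 7) + (14, 33). λ = (33 - 7)/(14 - 20) ≡ 26/31 mod 37. 31⁻¹ ≡ 6 (mod 37) since 31·6 = 186 ≡ 1, so λ ≡ 8.
  x = λ² - 20 - 14 = 64 - 34 ≡ 30; y = λ·(20 - 30) - 7 ≡ 24. → (30, 24)
7G: (30, 24) + (14, 33). λ = (33 - 24)/(14 - 30) ≡ 9/21 mod 37. 21⁻¹ ≡ 30 (mod 37), so λ ≡ 11.
  x = λ² - 30 - 14 = 121 - 44 ≡ 3; y = λ·(30 - 3) - 24 ≡ 14. → (3, 14)
8G: (3, 14) + (14, 33). λ = (33 - 14)/(14 - 3) ≡ 19/11 mod 37. 11⁻¹ ≡ 27 (mod 37), so λ ≡ 32.
  x = λ² - 3 - 14 = 1024 - 17 ≡ 8; y = λ·(3 - 8) - 14 ≡ 11. → (8, 11)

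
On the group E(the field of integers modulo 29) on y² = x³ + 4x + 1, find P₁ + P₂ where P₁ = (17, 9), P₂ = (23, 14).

(17, 9) + (23, 14). λ = (14 - 9)/(23 - 17) ≡ 5/6 mod 29. 6⁻¹ ≡ 5 (mod 29) since 6·5 = 30 ≡ 1, so λ ≡ 25.
  x = λ² - 17 - 23 = 625 - 40 ≡ 5; y = λ·(17 - 5) - 9 ≡ 1. → (5, 1)

(5, 1)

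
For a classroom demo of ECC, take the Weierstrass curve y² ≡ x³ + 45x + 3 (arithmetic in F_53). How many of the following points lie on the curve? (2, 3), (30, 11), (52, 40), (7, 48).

(2, 3): 3² ≡ 9, rhs ≡ 48 → off.
(30, 11): 11² ≡ 15, rhs ≡ 51 → off.
(52, 40): 40² ≡ 10, rhs ≡ 10 → on.
(7, 48): 48² ≡ 25, rhs ≡ 25 → on.

2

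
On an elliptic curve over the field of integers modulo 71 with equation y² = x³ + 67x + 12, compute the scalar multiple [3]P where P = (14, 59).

(62, 10)

Repeated addition: build up to 3P.
2P: tangent at (14, 59): λ = (3·14² + 67)/(2·59) ≡ 16/47. 47⁻¹ ≡ 68 (mod 71), so λ ≡ 16·68 ≡ 23.
  x = λ² - 14 - 14 = 529 - 28 ≡ 4; y = λ·(14 - 4) - 59 ≡ 29. → (4, 29)
3P: (4, 29) + (14, 59). λ = (59 - 29)/(14 - 4) ≡ 30/10 mod 71. 10⁻¹ ≡ 64 (mod 71), so λ ≡ 3.
  x = λ² - 4 - 14 = 9 - 18 ≡ 62; y = λ·(4 - 62) - 29 ≡ 10. → (62, 10)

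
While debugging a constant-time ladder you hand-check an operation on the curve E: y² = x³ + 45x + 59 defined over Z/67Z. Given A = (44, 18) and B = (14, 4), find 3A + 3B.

First 3A:
Repeated addition: build up to 3A.
2A: tangent at (44, 18): λ = (3·44² + 45)/(2·18) ≡ 24/36. 36⁻¹ ≡ 54 (mod 67) since 36·54 = 1944 ≡ 1, so λ ≡ 24·54 ≡ 23.
  x = λ² - 44 - 44 = 529 - 88 ≡ 39; y = λ·(44 - 39) - 18 ≡ 30. → (39, 30)
3A: (39, 30) + (44, 18). λ = (18 - 30)/(44 - 39) ≡ 55/5 mod 67. 5⁻¹ ≡ 27 (mod 67), so λ ≡ 11.
  x = λ² - 39 - 44 = 121 - 83 ≡ 38; y = λ·(39 - 38) - 30 ≡ 48. → (38, 48)
3A = (38, 48).
Next 3B:
Repeated addition: build up to 3B.
2B: tangent at (14, 4): λ = (3·14² + 45)/(2·4) ≡ 30/8. 8⁻¹ ≡ 42 (mod 67) since 8·42 = 336 ≡ 1, so λ ≡ 30·42 ≡ 54.
  x = λ² - 14 - 14 = 2916 - 28 ≡ 7; y = λ·(14 - 7) - 4 ≡ 39. → (7, 39)
3B: (7, 39) + (14, 4). λ = (4 - 39)/(14 - 7) ≡ 32/7 mod 67. 7⁻¹ ≡ 48 (mod 67) since 7·48 = 336 ≡ 1, so λ ≡ 62.
  x = λ² - 7 - 14 = 3844 - 21 ≡ 4; y = λ·(7 - 4) - 39 ≡ 13. → (4, 13)
3B = (4, 13).
Finally 3A + 3B:
(38, 48) + (4, 13). λ = (13 - 48)/(4 - 38) ≡ 32/33 mod 67. 33⁻¹ ≡ 65 (mod 67) since 33·65 = 2145 ≡ 1, so λ ≡ 3.
  x = λ² - 38 - 4 = 9 - 42 ≡ 34; y = λ·(38 - 34) - 48 ≡ 31. → (34, 31)

(34, 31)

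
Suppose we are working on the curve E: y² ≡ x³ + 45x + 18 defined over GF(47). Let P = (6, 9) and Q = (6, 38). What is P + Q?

The two points share x = 6 and their y-coordinates satisfy 9 + 38 ≡ 0 (mod 47), so they are inverses. Their sum is ∞.

O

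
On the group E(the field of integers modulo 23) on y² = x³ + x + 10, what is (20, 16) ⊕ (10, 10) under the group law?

(9, 9)

(20, 16) + (10, 10). λ = (10 - 16)/(10 - 20) ≡ 17/13 mod 23. 13⁻¹ ≡ 16 (mod 23), so λ ≡ 19.
  x = λ² - 20 - 10 = 361 - 30 ≡ 9; y = λ·(20 - 9) - 16 ≡ 9. → (9, 9)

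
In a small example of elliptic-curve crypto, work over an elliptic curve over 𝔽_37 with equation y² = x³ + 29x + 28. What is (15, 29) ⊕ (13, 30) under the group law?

(15, 29) + (13, 30). λ = (30 - 29)/(13 - 15) ≡ 1/35 mod 37. 35⁻¹ ≡ 18 (mod 37), so λ ≡ 18.
  x = λ² - 15 - 13 = 324 - 28 ≡ 0; y = λ·(15 - 0) - 29 ≡ 19. → (0, 19)

(0, 19)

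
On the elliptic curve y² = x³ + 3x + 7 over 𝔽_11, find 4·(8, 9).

Write G = (8, 9).
Double-and-add on 4 = (100)₂. Start with G = (8, 9) for the leading 1-bit.
double: tangent at (8, 9): λ = (3·8² + 3)/(2·9) ≡ 8/7. 7⁻¹ ≡ 8 (mod 11), so λ ≡ 8·8 ≡ 9.
  x = λ² - 8 - 8 = 81 - 16 ≡ 10; y = λ·(8 - 10) - 9 ≡ 6. → (10, 6)
double: tangent at (10, 6): λ = (3·10² + 3)/(2·6) ≡ 6/1. 1⁻¹ ≡ 1 (mod 11) since 1·1 = 1 ≡ 1, so λ ≡ 6·1 ≡ 6.
  x = λ² - 10 - 10 = 36 - 20 ≡ 5; y = λ·(10 - 5) - 6 ≡ 2. → (5, 2)

(5, 2)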